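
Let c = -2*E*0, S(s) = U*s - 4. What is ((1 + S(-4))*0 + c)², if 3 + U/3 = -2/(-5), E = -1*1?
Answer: 0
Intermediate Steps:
E = -1
U = -39/5 (U = -9 + 3*(-2/(-5)) = -9 + 3*(-2*(-⅕)) = -9 + 3*(⅖) = -9 + 6/5 = -39/5 ≈ -7.8000)
S(s) = -4 - 39*s/5 (S(s) = -39*s/5 - 4 = -4 - 39*s/5)
c = 0 (c = -2*(-1)*0 = 2*0 = 0)
((1 + S(-4))*0 + c)² = ((1 + (-4 - 39/5*(-4)))*0 + 0)² = ((1 + (-4 + 156/5))*0 + 0)² = ((1 + 136/5)*0 + 0)² = ((141/5)*0 + 0)² = (0 + 0)² = 0² = 0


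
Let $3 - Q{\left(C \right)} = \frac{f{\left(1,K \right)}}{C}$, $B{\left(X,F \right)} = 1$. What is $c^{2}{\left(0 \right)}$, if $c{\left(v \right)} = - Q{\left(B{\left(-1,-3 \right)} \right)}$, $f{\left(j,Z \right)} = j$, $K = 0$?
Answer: $4$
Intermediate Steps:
$Q{\left(C \right)} = 3 - \frac{1}{C}$ ($Q{\left(C \right)} = 3 - 1 \frac{1}{C} = 3 - \frac{1}{C}$)
$c{\left(v \right)} = -2$ ($c{\left(v \right)} = - (3 - 1^{-1}) = - (3 - 1) = \left(-1\right) 2 = -2$)
$c^{2}{\left(0 \right)} = \left(-2\right)^{2} = 4$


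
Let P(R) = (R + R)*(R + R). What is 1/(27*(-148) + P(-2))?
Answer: -1/3980 ≈ -0.00025126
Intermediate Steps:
P(R) = 4*R² (P(R) = (2*R)*(2*R) = 4*R²)
1/(27*(-148) + P(-2)) = 1/(27*(-148) + 4*(-2)²) = 1/(-3996 + 4*4) = 1/(-3996 + 16) = 1/(-3980) = -1/3980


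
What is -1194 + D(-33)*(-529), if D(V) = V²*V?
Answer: 19009479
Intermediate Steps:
D(V) = V³
-1194 + D(-33)*(-529) = -1194 + (-33)³*(-529) = -1194 - 35937*(-529) = -1194 + 19010673 = 19009479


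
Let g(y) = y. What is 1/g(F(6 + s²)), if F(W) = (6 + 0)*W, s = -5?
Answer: 1/186 ≈ 0.0053763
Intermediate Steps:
F(W) = 6*W
1/g(F(6 + s²)) = 1/(6*(6 + (-5)²)) = 1/(6*(6 + 25)) = 1/(6*31) = 1/186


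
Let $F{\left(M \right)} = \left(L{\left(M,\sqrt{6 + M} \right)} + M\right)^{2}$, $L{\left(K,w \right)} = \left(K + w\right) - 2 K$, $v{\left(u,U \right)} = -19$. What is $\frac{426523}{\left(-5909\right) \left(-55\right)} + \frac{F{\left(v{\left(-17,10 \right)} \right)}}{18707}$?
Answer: $0$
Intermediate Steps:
$L{\left(K,w \right)} = w - K$
$F{\left(M \right)} = 6 + M$ ($F{\left(M \right)} = \left(\left(\sqrt{6 + M} - M\right) + M\right)^{2} = \left(\sqrt{6 + M}\right)^{2} = 6 + M$)
$\frac{426523}{\left(-5909\right) \left(-55\right)} + \frac{F{\left(v{\left(-17,10 \right)} \right)}}{18707} = \frac{426523}{\left(-5909\right) \left(-55\right)} + \frac{6 - 19}{18707} = \frac{426523}{324995} - \frac{1}{1439} = \frac{613441602}{467667805}$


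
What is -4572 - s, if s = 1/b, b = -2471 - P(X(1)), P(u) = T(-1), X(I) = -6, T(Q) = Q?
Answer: -11292839/2470 ≈ -4572.0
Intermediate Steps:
P(u) = -1
b = -2470 (b = -2471 - 1*(-1) = -2471 + 1 = -2470)
s = -1/2470 (s = 1/(-2470) = -1/2470 ≈ -0.00040486)
-4572 - s = -4572 - 1*(-1/2470) = -4572 + 1/2470 = -11292839/2470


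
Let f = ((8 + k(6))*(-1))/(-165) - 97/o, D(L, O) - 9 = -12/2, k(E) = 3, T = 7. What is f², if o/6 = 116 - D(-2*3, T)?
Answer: 67081/11492100 ≈ 0.0058371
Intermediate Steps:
D(L, O) = 3 (D(L, O) = 9 - 12/2 = 9 - 12*½ = 9 - 6 = 3)
o = 678 (o = 6*(116 - 1*3) = 6*(116 - 3) = 6*113 = 678)
f = -259/3390 (f = ((8 + 3)*(-1))/(-165) - 97/678 = (11*(-1))*(-1/165) - 97*1/678 = -11*(-1/165) - 97/678 = 1/15 - 97/678 = -259/3390 ≈ -0.076401)
f² = (-259/3390)² = 67081/11492100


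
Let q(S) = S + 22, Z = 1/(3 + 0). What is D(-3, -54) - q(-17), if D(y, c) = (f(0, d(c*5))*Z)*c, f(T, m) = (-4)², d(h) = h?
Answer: -293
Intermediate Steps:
f(T, m) = 16
Z = ⅓ (Z = 1/3 = ⅓ ≈ 0.33333)
q(S) = 22 + S
D(y, c) = 16*c/3 (D(y, c) = (16*(⅓))*c = 16*c/3)
D(-3, -54) - q(-17) = (16/3)*(-54) - (22 - 17) = -288 - 1*5 = -288 - 5 = -293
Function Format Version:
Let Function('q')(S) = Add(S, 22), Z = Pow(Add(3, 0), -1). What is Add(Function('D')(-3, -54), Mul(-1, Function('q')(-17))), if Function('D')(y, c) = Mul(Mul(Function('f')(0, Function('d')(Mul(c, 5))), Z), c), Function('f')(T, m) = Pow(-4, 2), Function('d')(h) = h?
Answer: -293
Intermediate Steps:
Function('f')(T, m) = 16
Z = Rational(1, 3) (Z = Pow(3, -1) = Rational(1, 3) ≈ 0.33333)
Function('q')(S) = Add(22, S)
Function('D')(y, c) = Mul(Rational(16, 3), c) (Function('D')(y, c) = Mul(Mul(16, Rational(1, 3)), c) = Mul(Rational(16, 3), c))
Add(Function('D')(-3, -54), Mul(-1, Function('q')(-17))) = Add(Mul(Rational(16, 3), -54), Mul(-1, Add(22, -17))) = Add(-288, Mul(-1, 5)) = Add(-288, -5) = -293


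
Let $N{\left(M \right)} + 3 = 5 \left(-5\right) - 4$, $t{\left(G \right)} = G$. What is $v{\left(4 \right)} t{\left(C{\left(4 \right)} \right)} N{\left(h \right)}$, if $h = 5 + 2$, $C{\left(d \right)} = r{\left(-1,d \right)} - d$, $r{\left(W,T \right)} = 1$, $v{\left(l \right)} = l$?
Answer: $384$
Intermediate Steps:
$C{\left(d \right)} = 1 - d$
$h = 7$
$N{\left(M \right)} = -32$ ($N{\left(M \right)} = -3 + \left(5 \left(-5\right) - 4\right) = -3 - 29 = -32$)
$v{\left(4 \right)} t{\left(C{\left(4 \right)} \right)} N{\left(h \right)} = 4 \left(1 - 4\right) \left(-32\right) = 4 \left(-3\right) \left(-32\right) = \left(-12\right) \left(-32\right) = 384$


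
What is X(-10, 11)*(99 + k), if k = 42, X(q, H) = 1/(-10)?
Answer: -141/10 ≈ -14.100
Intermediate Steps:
X(q, H) = -⅒
X(-10, 11)*(99 + k) = -(99 + 42)/10 = -⅒*141 = -141/10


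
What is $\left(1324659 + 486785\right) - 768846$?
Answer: $1042598$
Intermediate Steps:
$\left(1324659 + 486785\right) - 768846 = 1811444 - 768846 = 1042598$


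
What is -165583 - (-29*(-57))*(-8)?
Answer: -152359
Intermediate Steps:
-165583 - (-29*(-57))*(-8) = -165583 - 1653*(-8) = -165583 - 1*(-13224) = -165583 + 13224 = -152359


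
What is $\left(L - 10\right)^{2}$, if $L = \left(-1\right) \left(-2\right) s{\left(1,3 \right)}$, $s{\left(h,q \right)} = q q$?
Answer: $64$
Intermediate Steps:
$s{\left(h,q \right)} = q^{2}$
$L = 18$ ($L = \left(-1\right) \left(-2\right) 3^{2} = 2 \cdot 9 = 18$)
$\left(L - 10\right)^{2} = \left(18 - 10\right)^{2} = 8^{2} = 64$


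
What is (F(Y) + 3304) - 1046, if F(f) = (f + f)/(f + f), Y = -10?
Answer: 2259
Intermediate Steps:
F(f) = 1 (F(f) = (2*f)/((2*f)) = (2*f)*(1/(2*f)) = 1)
(F(Y) + 3304) - 1046 = (1 + 3304) - 1046 = 3305 - 1046 = 2259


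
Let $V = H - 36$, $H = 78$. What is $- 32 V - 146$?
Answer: $-1490$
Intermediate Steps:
$V = 42$ ($V = 78 - 36 = 42$)
$- 32 V - 146 = \left(-32\right) 42 - 146 = -1344 - 146 = -1490$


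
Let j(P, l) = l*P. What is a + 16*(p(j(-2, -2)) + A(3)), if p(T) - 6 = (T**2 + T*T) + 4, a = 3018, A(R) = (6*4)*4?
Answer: 5226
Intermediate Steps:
j(P, l) = P*l
A(R) = 96 (A(R) = 24*4 = 96)
p(T) = 10 + 2*T**2 (p(T) = 6 + ((T**2 + T*T) + 4) = 6 + ((T**2 + T**2) + 4) = 6 + (2*T**2 + 4) = 6 + (4 + 2*T**2) = 10 + 2*T**2)
a + 16*(p(j(-2, -2)) + A(3)) = 3018 + 16*((10 + 2*(-2*(-2))**2) + 96) = 3018 + 16*((10 + 2*4**2) + 96) = 3018 + 16*((10 + 2*16) + 96) = 3018 + 16*((10 + 32) + 96) = 3018 + 16*(42 + 96) = 3018 + 16*138 = 3018 + 2208 = 5226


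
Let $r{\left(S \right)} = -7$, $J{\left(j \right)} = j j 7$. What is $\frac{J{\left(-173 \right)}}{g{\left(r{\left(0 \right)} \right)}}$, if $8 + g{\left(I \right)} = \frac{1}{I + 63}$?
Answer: $- \frac{11732168}{447} \approx -26246.0$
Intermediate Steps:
$J{\left(j \right)} = 7 j^{2}$ ($J{\left(j \right)} = j^{2} \cdot 7 = 7 j^{2}$)
$g{\left(I \right)} = -8 + \frac{1}{63 + I}$ ($g{\left(I \right)} = -8 + \frac{1}{I + 63} = -8 + \frac{1}{63 + I}$)
$\frac{J{\left(-173 \right)}}{g{\left(r{\left(0 \right)} \right)}} = \frac{7 \left(-173\right)^{2}}{\frac{1}{63 - 7} \left(-503 - -56\right)} = \frac{7 \cdot 29929}{\frac{1}{56} \left(-503 + 56\right)} = \frac{209503}{\frac{1}{56} \left(-447\right)} = \frac{209503}{- \frac{447}{56}} = 209503 \left(- \frac{56}{447}\right) = - \frac{11732168}{447}$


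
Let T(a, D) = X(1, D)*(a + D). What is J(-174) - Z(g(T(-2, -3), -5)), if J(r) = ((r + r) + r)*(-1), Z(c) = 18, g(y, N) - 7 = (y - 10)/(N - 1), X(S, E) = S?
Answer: 504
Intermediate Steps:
T(a, D) = D + a (T(a, D) = 1*(a + D) = 1*(D + a) = D + a)
g(y, N) = 7 + (-10 + y)/(-1 + N) (g(y, N) = 7 + (y - 10)/(N - 1) = 7 + (-10 + y)/(-1 + N))
J(r) = -3*r (J(r) = (2*r + r)*(-1) = (3*r)*(-1) = -3*r)
J(-174) - Z(g(T(-2, -3), -5)) = -3*(-174) - 1*18 = 522 - 18 = 504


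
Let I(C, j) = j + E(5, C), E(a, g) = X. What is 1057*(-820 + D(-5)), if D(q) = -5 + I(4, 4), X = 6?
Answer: -861455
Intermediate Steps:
E(a, g) = 6
I(C, j) = 6 + j (I(C, j) = j + 6 = 6 + j)
D(q) = 5 (D(q) = -5 + (6 + 4) = -5 + 10 = 5)
1057*(-820 + D(-5)) = 1057*(-820 + 5) = 1057*(-815) = -861455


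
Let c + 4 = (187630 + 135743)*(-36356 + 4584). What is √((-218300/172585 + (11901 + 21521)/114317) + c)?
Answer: I*√66626020249417707056056454/80528161 ≈ 1.0136e+5*I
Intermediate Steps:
c = -10274206960 (c = -4 + (187630 + 135743)*(-36356 + 4584) = -4 + 323373*(-31772) = -4 - 10274206956 = -10274206960)
√((-218300/172585 + (11901 + 21521)/114317) + c) = √((-218300/172585 + (11901 + 21521)/114317) - 10274206960) = √((-218300*1/172585 + 33422*(1/114317)) - 10274206960) = √((-43660/34517 + 33422/114317) - 10274206960) = √(-548207578/563697127 - 10274206960) = √(-5791540946103611498/563697127) = I*√66626020249417707056056454/80528161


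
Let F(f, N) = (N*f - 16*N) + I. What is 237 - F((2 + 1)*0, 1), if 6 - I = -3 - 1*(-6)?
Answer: 250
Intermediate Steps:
I = 3 (I = 6 - (-3 - 1*(-6)) = 6 - (-3 + 6) = 6 - 1*3 = 6 - 3 = 3)
F(f, N) = 3 - 16*N + N*f (F(f, N) = (N*f - 16*N) + 3 = (-16*N + N*f) + 3 = 3 - 16*N + N*f)
237 - F((2 + 1)*0, 1) = 237 - (3 - 16*1 + 1*((2 + 1)*0)) = 237 - (3 - 16 + 1*(3*0)) = 237 - (3 - 16 + 1*0) = 237 - (3 - 16 + 0) = 237 - 1*(-13) = 237 + 13 = 250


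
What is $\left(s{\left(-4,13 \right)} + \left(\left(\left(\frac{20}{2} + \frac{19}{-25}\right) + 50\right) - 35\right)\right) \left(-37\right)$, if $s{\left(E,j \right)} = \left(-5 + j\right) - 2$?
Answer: $- \frac{27972}{25} \approx -1118.9$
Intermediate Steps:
$s{\left(E,j \right)} = -7 + j$
$\left(s{\left(-4,13 \right)} + \left(\left(\left(\frac{20}{2} + \frac{19}{-25}\right) + 50\right) - 35\right)\right) \left(-37\right) = \left(\left(-7 + 13\right) + \left(\left(\left(\frac{20}{2} + \frac{19}{-25}\right) + 50\right) - 35\right)\right) \left(-37\right) = \left(6 + \left(\left(\left(20 \cdot \frac{1}{2} + 19 \left(- \frac{1}{25}\right)\right) + 50\right) - 35\right)\right) \left(-37\right) = \left(6 + \left(\left(\left(10 - \frac{19}{25}\right) + 50\right) - 35\right)\right) \left(-37\right) = \left(6 + \left(\left(\frac{231}{25} + 50\right) - 35\right)\right) \left(-37\right) = \left(6 + \left(\frac{1481}{25} - 35\right)\right) \left(-37\right) = \left(6 + \frac{606}{25}\right) \left(-37\right) = \frac{756}{25} \left(-37\right) = - \frac{27972}{25}$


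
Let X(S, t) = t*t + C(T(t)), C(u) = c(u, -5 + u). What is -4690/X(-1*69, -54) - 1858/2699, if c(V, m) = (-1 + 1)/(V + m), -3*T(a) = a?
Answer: -9038119/3935142 ≈ -2.2968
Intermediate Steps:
T(a) = -a/3
c(V, m) = 0 (c(V, m) = 0/(V + m) = 0)
C(u) = 0
X(S, t) = t² (X(S, t) = t*t + 0 = t² + 0 = t²)
-4690/X(-1*69, -54) - 1858/2699 = -4690/((-54)²) - 1858/2699 = -4690/2916 - 1858*1/2699 = -4690*1/2916 - 1858/2699 = -2345/1458 - 1858/2699 = -9038119/3935142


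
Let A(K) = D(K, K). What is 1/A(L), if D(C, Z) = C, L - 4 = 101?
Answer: 1/105 ≈ 0.0095238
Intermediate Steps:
L = 105 (L = 4 + 101 = 105)
A(K) = K
1/A(L) = 1/105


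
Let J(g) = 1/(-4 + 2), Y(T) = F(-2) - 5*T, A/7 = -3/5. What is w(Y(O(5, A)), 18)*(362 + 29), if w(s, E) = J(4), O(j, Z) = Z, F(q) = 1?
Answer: -391/2 ≈ -195.50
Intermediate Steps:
A = -21/5 (A = 7*(-3/5) = -21/5 ≈ -4.2000)
Y(T) = 1 - 5*T
J(g) = -1/2 (J(g) = 1/(-2) = -1/2)
w(s, E) = -1/2
w(Y(O(5, A)), 18)*(362 + 29) = -(362 + 29)/2 = -1/2*391 = -391/2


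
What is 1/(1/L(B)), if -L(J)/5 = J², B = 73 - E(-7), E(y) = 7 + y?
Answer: -26645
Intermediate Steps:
B = 73 (B = 73 - (7 - 7) = 73 - 1*0 = 73 + 0 = 73)
L(J) = -5*J²
1/(1/L(B)) = 1/(1/(-5*73²)) = 1/(1/(-5*5329)) = 1/(1/(-26645)) = 1/(-1/26645) = -26645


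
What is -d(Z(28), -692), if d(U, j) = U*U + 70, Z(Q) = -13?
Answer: -239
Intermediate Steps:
d(U, j) = 70 + U² (d(U, j) = U² + 70 = 70 + U²)
-d(Z(28), -692) = -(70 + (-13)²) = -(70 + 169) = -1*239 = -239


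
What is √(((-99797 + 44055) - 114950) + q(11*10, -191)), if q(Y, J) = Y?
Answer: 67*I*√38 ≈ 413.02*I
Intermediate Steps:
√(((-99797 + 44055) - 114950) + q(11*10, -191)) = √(((-99797 + 44055) - 114950) + 11*10) = √((-55742 - 114950) + 110) = √(-170692 + 110) = √(-170582) = 67*I*√38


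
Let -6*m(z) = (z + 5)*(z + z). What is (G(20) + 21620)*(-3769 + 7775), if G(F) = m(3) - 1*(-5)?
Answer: 86597702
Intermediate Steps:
m(z) = -z*(5 + z)/3 (m(z) = -(z + 5)*(z + z)/6 = -(5 + z)*2*z/6 = -z*(5 + z)/3)
G(F) = -3 (G(F) = -⅓*3*(5 + 3) - 1*(-5) = -⅓*3*8 + 5 = -8 + 5 = -3)
(G(20) + 21620)*(-3769 + 7775) = (-3 + 21620)*(-3769 + 7775) = 21617*4006 = 86597702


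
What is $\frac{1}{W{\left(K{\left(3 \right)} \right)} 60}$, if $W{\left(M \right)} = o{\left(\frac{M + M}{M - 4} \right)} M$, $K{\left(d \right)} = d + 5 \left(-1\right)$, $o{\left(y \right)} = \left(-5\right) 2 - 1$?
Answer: $\frac{1}{1320} \approx 0.00075758$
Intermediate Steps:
$o{\left(y \right)} = -11$ ($o{\left(y \right)} = -10 - 1 = -11$)
$K{\left(d \right)} = -5 + d$ ($K{\left(d \right)} = d - 5 = -5 + d$)
$W{\left(M \right)} = - 11 M$
$\frac{1}{W{\left(K{\left(3 \right)} \right)} 60} = \frac{1}{- 11 \left(-5 + 3\right) 60} = \frac{1}{\left(-11\right) \left(-2\right) 60} = \frac{1}{22 \cdot 60} = \frac{1}{1320}$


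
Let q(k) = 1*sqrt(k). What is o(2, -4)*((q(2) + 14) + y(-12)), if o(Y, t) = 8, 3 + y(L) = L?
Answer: -8 + 8*sqrt(2) ≈ 3.3137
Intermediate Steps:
y(L) = -3 + L
q(k) = sqrt(k)
o(2, -4)*((q(2) + 14) + y(-12)) = 8*((sqrt(2) + 14) + (-3 - 12)) = 8*((14 + sqrt(2)) - 15) = 8*(-1 + sqrt(2)) = -8 + 8*sqrt(2)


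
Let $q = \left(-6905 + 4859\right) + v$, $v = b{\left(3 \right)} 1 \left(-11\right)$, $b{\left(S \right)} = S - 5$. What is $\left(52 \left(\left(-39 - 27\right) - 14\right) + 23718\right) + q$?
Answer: $17534$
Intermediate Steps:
$b{\left(S \right)} = -5 + S$
$v = 22$ ($v = \left(-5 + 3\right) 1 \left(-11\right) = \left(-2\right) 1 \left(-11\right) = \left(-2\right) \left(-11\right) = 22$)
$q = -2024$ ($q = \left(-6905 + 4859\right) + 22 = -2046 + 22 = -2024$)
$\left(52 \left(\left(-39 - 27\right) - 14\right) + 23718\right) + q = \left(52 \left(\left(-39 - 27\right) - 14\right) + 23718\right) - 2024 = \left(52 \left(-66 + \left(-40 + 26\right)\right) + 23718\right) - 2024 = \left(52 \left(-66 - 14\right) + 23718\right) - 2024 = \left(52 \left(-80\right) + 23718\right) - 2024 = \left(-4160 + 23718\right) - 2024 = 19558 - 2024 = 17534$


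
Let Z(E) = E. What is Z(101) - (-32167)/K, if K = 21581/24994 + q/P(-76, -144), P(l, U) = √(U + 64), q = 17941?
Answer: 725367224365001887/7181362879554507 + 51502782886684756*I*√5/7181362879554507 ≈ 101.01 + 16.036*I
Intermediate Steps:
P(l, U) = √(64 + U)
K = 21581/24994 - 17941*I*√5/20 (K = 21581/24994 + 17941/(√(64 - 144)) = 21581*(1/24994) + 17941/(√(-80)) = 21581/24994 + 17941/((4*I*√5)) = 21581/24994 + 17941*(-I*√5/20) = 21581/24994 - 17941*I*√5/20 ≈ 0.86345 - 2005.9*I)
Z(101) - (-32167)/K = 101 - (-32167)/(21581/24994 - 17941*I*√5/20) = 101 + 32167/(21581/24994 - 17941*I*√5/20)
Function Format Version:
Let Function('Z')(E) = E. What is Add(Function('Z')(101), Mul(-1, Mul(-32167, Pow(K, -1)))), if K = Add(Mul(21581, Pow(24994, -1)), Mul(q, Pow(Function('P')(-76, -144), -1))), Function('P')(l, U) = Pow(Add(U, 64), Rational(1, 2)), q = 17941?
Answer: Add(Rational(725367224365001887, 7181362879554507), Mul(Rational(51502782886684756, 7181362879554507), I, Pow(5, Rational(1, 2)))) ≈ Add(101.01, Mul(16.036, I))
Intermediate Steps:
Function('P')(l, U) = Pow(Add(64, U), Rational(1, 2))
K = Add(Rational(21581, 24994), Mul(Rational(-17941, 20), I, Pow(5, Rational(1, 2)))) (K = Add(Mul(21581, Pow(24994, -1)), Mul(17941, Pow(Pow(Add(64, -144), Rational(1, 2)), -1))) = Add(Mul(21581, Rational(1, 24994)), Mul(17941, Pow(Pow(-80, Rational(1, 2)), -1))) = Add(Rational(21581, 24994), Mul(17941, Pow(Mul(4, I, Pow(5, Rational(1, 2))), -1))) = Add(Rational(21581, 24994), Mul(17941, Mul(Rational(-1, 20), I, Pow(5, Rational(1, 2))))) = Add(Rational(21581, 24994), Mul(Rational(-17941, 20), I, Pow(5, Rational(1, 2)))) ≈ Add(0.86345, Mul(-2005.9, I)))
Add(Function('Z')(101), Mul(-1, Mul(-32167, Pow(K, -1)))) = Add(101, Mul(-1, Mul(-32167, Pow(Add(Rational(21581, 24994), Mul(Rational(-17941, 20), I, Pow(5, Rational(1, 2)))), -1)))) = Add(101, Mul(32167, Pow(Add(Rational(21581, 24994), Mul(Rational(-17941, 20), I, Pow(5, Rational(1, 2)))), -1)))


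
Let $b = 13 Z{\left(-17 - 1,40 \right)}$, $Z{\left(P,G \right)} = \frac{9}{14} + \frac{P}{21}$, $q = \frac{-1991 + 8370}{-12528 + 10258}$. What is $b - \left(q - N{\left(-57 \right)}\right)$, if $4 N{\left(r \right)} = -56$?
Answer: $- \frac{111036}{7945} \approx -13.976$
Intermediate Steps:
$N{\left(r \right)} = -14$ ($N{\left(r \right)} = \frac{1}{4} \left(-56\right) = -14$)
$q = - \frac{6379}{2270}$ ($q = \frac{6379}{-2270} = 6379 \left(- \frac{1}{2270}\right) = - \frac{6379}{2270} \approx -2.8101$)
$Z{\left(P,G \right)} = \frac{9}{14} + \frac{P}{21}$ ($Z{\left(P,G \right)} = 9 \cdot \frac{1}{14} + P \frac{1}{21} = \frac{9}{14} + \frac{P}{21}$)
$b = - \frac{39}{14}$ ($b = 13 \left(\frac{9}{14} + \frac{-17 - 1}{21}\right) = 13 \left(\frac{9}{14} + \frac{1}{21} \left(-18\right)\right) = 13 \left(\frac{9}{14} - \frac{6}{7}\right) = 13 \left(- \frac{3}{14}\right) = - \frac{39}{14} \approx -2.7857$)
$b - \left(q - N{\left(-57 \right)}\right) = - \frac{39}{14} - \frac{25401}{2270} = - \frac{111036}{7945}$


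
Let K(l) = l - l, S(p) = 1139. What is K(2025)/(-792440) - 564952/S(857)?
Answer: -564952/1139 ≈ -496.01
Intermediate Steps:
K(l) = 0
K(2025)/(-792440) - 564952/S(857) = 0/(-792440) - 564952/1139 = 0*(-1/792440) - 564952*1/1139 = 0 - 564952/1139 = -564952/1139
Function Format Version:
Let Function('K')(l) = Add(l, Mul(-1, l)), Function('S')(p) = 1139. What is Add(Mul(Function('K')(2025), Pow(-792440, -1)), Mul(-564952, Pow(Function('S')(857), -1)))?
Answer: Rational(-564952, 1139) ≈ -496.01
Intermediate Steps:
Function('K')(l) = 0
Add(Mul(Function('K')(2025), Pow(-792440, -1)), Mul(-564952, Pow(Function('S')(857), -1))) = Add(Mul(0, Pow(-792440, -1)), Mul(-564952, Pow(1139, -1))) = Add(Mul(0, Rational(-1, 792440)), Mul(-564952, Rational(1, 1139))) = Add(0, Rational(-564952, 1139)) = Rational(-564952, 1139)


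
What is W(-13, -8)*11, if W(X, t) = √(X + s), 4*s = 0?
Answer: 11*I*√13 ≈ 39.661*I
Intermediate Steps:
s = 0 (s = (¼)*0 = 0)
W(X, t) = √X (W(X, t) = √(X + 0) = √X)
W(-13, -8)*11 = √(-13)*11 = (I*√13)*11 = 11*I*√13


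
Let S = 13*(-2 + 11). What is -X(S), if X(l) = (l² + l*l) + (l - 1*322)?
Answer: -27173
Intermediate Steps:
S = 117 (S = 13*9 = 117)
X(l) = -322 + l + 2*l² (X(l) = (l² + l²) + (l - 322) = 2*l² + (-322 + l) = -322 + l + 2*l²)
-X(S) = -(-322 + 117 + 2*117²) = -(-322 + 117 + 2*13689) = -(-322 + 117 + 27378) = -1*27173 = -27173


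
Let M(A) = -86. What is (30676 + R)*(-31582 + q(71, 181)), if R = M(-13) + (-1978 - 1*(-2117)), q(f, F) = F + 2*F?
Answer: -953797431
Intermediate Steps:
q(f, F) = 3*F
R = 53 (R = -86 + (-1978 - 1*(-2117)) = -86 + (-1978 + 2117) = -86 + 139 = 53)
(30676 + R)*(-31582 + q(71, 181)) = (30676 + 53)*(-31582 + 3*181) = 30729*(-31582 + 543) = 30729*(-31039) = -953797431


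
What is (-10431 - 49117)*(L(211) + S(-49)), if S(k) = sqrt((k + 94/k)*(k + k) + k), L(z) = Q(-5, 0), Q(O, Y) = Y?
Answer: -535932*sqrt(61) ≈ -4.1858e+6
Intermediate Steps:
L(z) = 0
S(k) = sqrt(k + 2*k*(k + 94/k)) (S(k) = sqrt((k + 94/k)*(2*k) + k) = sqrt(2*k*(k + 94/k) + k) = sqrt(k + 2*k*(k + 94/k)))
(-10431 - 49117)*(L(211) + S(-49)) = (-10431 - 49117)*(0 + sqrt(188 - 49 + 2*(-49)**2)) = -59548*(0 + sqrt(188 - 49 + 2*2401)) = -59548*(0 + sqrt(188 - 49 + 4802)) = -59548*(0 + sqrt(4941)) = -59548*(0 + 9*sqrt(61)) = -535932*sqrt(61)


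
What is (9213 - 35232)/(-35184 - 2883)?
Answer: 8673/12689 ≈ 0.68351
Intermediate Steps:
(9213 - 35232)/(-35184 - 2883) = -26019/(-38067) = -26019*(-1/38067) = 8673/12689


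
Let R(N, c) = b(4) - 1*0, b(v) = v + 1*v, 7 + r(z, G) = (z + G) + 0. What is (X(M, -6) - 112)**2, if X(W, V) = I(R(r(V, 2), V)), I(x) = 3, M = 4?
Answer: 11881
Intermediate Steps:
r(z, G) = -7 + G + z (r(z, G) = -7 + ((z + G) + 0) = -7 + ((G + z) + 0) = -7 + (G + z) = -7 + G + z)
b(v) = 2*v (b(v) = v + v = 2*v)
R(N, c) = 8 (R(N, c) = 2*4 - 1*0 = 8 + 0 = 8)
X(W, V) = 3
(X(M, -6) - 112)**2 = (3 - 112)**2 = (-109)**2 = 11881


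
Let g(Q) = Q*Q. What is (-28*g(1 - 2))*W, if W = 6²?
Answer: -1008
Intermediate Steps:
W = 36
g(Q) = Q²
(-28*g(1 - 2))*W = -28*(1 - 2)²*36 = -28*(-1)²*36 = -28*1*36 = -28*36 = -1008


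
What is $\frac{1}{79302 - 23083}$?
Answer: $\frac{1}{56219} \approx 1.7788 \cdot 10^{-5}$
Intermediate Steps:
$\frac{1}{79302 - 23083} = \frac{1}{56219}$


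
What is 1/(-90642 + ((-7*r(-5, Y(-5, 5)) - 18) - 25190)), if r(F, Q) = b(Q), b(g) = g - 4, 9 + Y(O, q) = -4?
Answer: -1/115731 ≈ -8.6407e-6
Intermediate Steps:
Y(O, q) = -13 (Y(O, q) = -9 - 4 = -13)
b(g) = -4 + g
r(F, Q) = -4 + Q
1/(-90642 + ((-7*r(-5, Y(-5, 5)) - 18) - 25190)) = 1/(-90642 + ((-7*(-4 - 13) - 18) - 25190)) = 1/(-90642 + ((-7*(-17) - 18) - 25190)) = 1/(-90642 + ((119 - 18) - 25190)) = 1/(-90642 + (101 - 25190)) = 1/(-90642 - 25089) = 1/(-115731) = -1/115731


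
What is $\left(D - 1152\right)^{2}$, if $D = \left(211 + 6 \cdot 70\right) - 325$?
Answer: $715716$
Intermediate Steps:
$D = 306$ ($D = \left(211 + 420\right) - 325 = 631 - 325 = 306$)
$\left(D - 1152\right)^{2} = \left(306 - 1152\right)^{2} = \left(-846\right)^{2} = 715716$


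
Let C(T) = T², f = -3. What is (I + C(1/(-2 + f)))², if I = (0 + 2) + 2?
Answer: 10201/625 ≈ 16.322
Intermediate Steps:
I = 4 (I = 2 + 2 = 4)
(I + C(1/(-2 + f)))² = (4 + (1/(-2 - 3))²)² = (4 + (1/(-5))²)² = (4 + (-⅕)²)² = (4 + 1/25)² = (101/25)² = 10201/625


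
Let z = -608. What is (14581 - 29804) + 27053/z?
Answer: -9282637/608 ≈ -15268.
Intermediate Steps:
(14581 - 29804) + 27053/z = (14581 - 29804) + 27053/(-608) = -15223 + 27053*(-1/608) = -15223 - 27053/608 = -9282637/608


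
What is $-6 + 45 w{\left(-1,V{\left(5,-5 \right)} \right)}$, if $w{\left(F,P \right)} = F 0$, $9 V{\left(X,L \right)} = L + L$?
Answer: $-6$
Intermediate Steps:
$V{\left(X,L \right)} = \frac{2 L}{9}$ ($V{\left(X,L \right)} = \frac{L + L}{9} = \frac{2 L}{9}$)
$w{\left(F,P \right)} = 0$
$-6 + 45 w{\left(-1,V{\left(5,-5 \right)} \right)} = -6 + 45 \cdot 0 = -6 + 0 = -6$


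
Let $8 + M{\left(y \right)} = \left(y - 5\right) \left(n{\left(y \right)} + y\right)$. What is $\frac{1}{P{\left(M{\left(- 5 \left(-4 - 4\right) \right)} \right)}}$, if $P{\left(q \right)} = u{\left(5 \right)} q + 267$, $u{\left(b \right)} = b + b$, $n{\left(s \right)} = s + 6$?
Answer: $\frac{1}{30287} \approx 3.3017 \cdot 10^{-5}$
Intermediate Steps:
$n{\left(s \right)} = 6 + s$
$u{\left(b \right)} = 2 b$
$M{\left(y \right)} = -8 + \left(-5 + y\right) \left(6 + 2 y\right)$ ($M{\left(y \right)} = -8 + \left(y - 5\right) \left(\left(6 + y\right) + y\right) = -8 + \left(-5 + y\right) \left(6 + 2 y\right)$)
$P{\left(q \right)} = 267 + 10 q$ ($P{\left(q \right)} = 2 \cdot 5 q + 267 = 10 q + 267 = 267 + 10 q$)
$\frac{1}{P{\left(M{\left(- 5 \left(-4 - 4\right) \right)} \right)}} = \frac{1}{267 + 10 \left(-38 - 4 \left(- 5 \left(-4 - 4\right)\right) + 2 \left(- 5 \left(-4 - 4\right)\right)^{2}\right)} = \frac{1}{267 + 10 \left(-38 - 4 \left(\left(-5\right) \left(-8\right)\right) + 2 \left(\left(-5\right) \left(-8\right)\right)^{2}\right)} = \frac{1}{267 + 10 \left(-38 - 160 + 2 \cdot 40^{2}\right)} = \frac{1}{267 + 10 \left(-38 - 160 + 2 \cdot 1600\right)} = \frac{1}{267 + 10 \left(-38 - 160 + 3200\right)} = \frac{1}{267 + 10 \cdot 3002} = \frac{1}{267 + 30020} = \frac{1}{30287}$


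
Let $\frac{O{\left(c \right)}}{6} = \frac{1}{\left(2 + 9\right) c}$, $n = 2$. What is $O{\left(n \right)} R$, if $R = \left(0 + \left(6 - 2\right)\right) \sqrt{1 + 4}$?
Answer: $\frac{12 \sqrt{5}}{11} \approx 2.4393$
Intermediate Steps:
$O{\left(c \right)} = \frac{6}{11 c}$ ($O{\left(c \right)} = 6 \frac{1}{\left(2 + 9\right) c} = 6 \frac{1}{11 c} = \frac{6}{11 c}$)
$R = 4 \sqrt{5}$ ($R = \left(0 + \left(6 - 2\right)\right) \sqrt{5} = \left(0 + 4\right) \sqrt{5} = 4 \sqrt{5} \approx 8.9443$)
$O{\left(n \right)} R = \frac{6}{11 \cdot 2} \cdot 4 \sqrt{5} = \frac{6}{11} \cdot \frac{1}{2} \cdot 4 \sqrt{5} = \frac{3 \cdot 4 \sqrt{5}}{11} = \frac{12 \sqrt{5}}{11}$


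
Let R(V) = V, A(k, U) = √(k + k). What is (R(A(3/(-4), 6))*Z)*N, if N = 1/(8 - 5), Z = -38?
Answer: -19*I*√6/3 ≈ -15.513*I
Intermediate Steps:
A(k, U) = √2*√k (A(k, U) = √(2*k) = √2*√k)
N = ⅓ (N = 1/3 = ⅓ ≈ 0.33333)
(R(A(3/(-4), 6))*Z)*N = ((√2*√(3/(-4)))*(-38))*(⅓) = ((√2*√(3*(-¼)))*(-38))*(⅓) = ((√2*√(-¾))*(-38))*(⅓) = ((√2*(I*√3/2))*(-38))*(⅓) = ((I*√6/2)*(-38))*(⅓) = -19*I*√6*(⅓) = -19*I*√6/3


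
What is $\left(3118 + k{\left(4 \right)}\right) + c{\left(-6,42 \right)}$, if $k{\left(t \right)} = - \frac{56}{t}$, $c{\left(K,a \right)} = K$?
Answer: $3098$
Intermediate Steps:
$\left(3118 + k{\left(4 \right)}\right) + c{\left(-6,42 \right)} = \left(3118 - \frac{56}{4}\right) - 6 = \left(3118 - 14\right) - 6 = 3104 - 6 = 3098$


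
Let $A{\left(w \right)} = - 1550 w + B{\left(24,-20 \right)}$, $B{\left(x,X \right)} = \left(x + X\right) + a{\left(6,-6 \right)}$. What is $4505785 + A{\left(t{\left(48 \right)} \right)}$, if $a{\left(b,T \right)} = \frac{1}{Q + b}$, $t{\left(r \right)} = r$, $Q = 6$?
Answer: $\frac{53176669}{12} \approx 4.4314 \cdot 10^{6}$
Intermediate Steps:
$a{\left(b,T \right)} = \frac{1}{6 + b}$
$B{\left(x,X \right)} = \frac{1}{12} + X + x$ ($B{\left(x,X \right)} = \left(x + X\right) + \frac{1}{6 + 6} = \left(X + x\right) + \frac{1}{12} = \frac{1}{12} + X + x$)
$A{\left(w \right)} = \frac{49}{12} - 1550 w$ ($A{\left(w \right)} = - 1550 w + \left(\frac{1}{12} - 20 + 24\right) = - 1550 w + \frac{49}{12} = \frac{49}{12} - 1550 w$)
$4505785 + A{\left(t{\left(48 \right)} \right)} = 4505785 + \left(\frac{49}{12} - 74400\right) = 4505785 - \frac{892751}{12} = \frac{53176669}{12}$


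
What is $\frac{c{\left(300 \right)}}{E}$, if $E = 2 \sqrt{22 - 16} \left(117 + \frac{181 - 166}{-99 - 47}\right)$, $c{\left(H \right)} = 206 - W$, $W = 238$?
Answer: $- \frac{1168 \sqrt{6}}{51201} \approx -0.055878$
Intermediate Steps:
$c{\left(H \right)} = -32$ ($c{\left(H \right)} = 206 - 238 = -32$)
$E = \frac{17067 \sqrt{6}}{73}$ ($E = 2 \sqrt{6} \left(117 + \frac{15}{-146}\right) = 2 \sqrt{6} \left(117 + 15 \left(- \frac{1}{146}\right)\right) = 2 \sqrt{6} \left(117 - \frac{15}{146}\right) = 2 \sqrt{6} \cdot \frac{17067}{146} = \frac{17067 \sqrt{6}}{73} \approx 572.68$)
$\frac{c{\left(300 \right)}}{E} = - \frac{32}{\frac{17067}{73} \sqrt{6}} = - 32 \frac{73 \sqrt{6}}{102402} = - \frac{1168 \sqrt{6}}{51201}$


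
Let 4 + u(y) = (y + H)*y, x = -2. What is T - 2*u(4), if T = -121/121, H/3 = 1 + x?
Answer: -1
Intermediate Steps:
H = -3 (H = 3*(1 - 2) = 3*(-1) = -3)
T = -1 (T = -121*1/121 = -1)
u(y) = -4 + y*(-3 + y) (u(y) = -4 + (y - 3)*y = -4 + (-3 + y)*y = -4 + y*(-3 + y))
T - 2*u(4) = -1 - 2*(-4 + 4**2 - 3*4) = -1 - 2*(-4 + 16 - 12) = -1 - 2*0 = -1 + 0 = -1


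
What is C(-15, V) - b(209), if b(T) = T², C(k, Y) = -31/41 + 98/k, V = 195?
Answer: -26868298/615 ≈ -43688.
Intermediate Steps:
C(k, Y) = -31/41 + 98/k (C(k, Y) = -31*1/41 + 98/k = -31/41 + 98/k)
C(-15, V) - b(209) = (-31/41 + 98/(-15)) - 1*209² = (-31/41 + 98*(-1/15)) - 1*43681 = (-31/41 - 98/15) - 43681 = -4483/615 - 43681 = -26868298/615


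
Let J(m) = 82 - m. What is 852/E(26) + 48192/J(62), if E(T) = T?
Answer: 158754/65 ≈ 2442.4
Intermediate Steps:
852/E(26) + 48192/J(62) = 852/26 + 48192/(82 - 1*62) = 852*(1/26) + 48192/(82 - 62) = 426/13 + 48192/20 = 426/13 + 48192*(1/20) = 426/13 + 12048/5 = 158754/65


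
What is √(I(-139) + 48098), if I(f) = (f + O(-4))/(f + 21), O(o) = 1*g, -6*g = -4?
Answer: √6027595878/354 ≈ 219.32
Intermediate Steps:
g = ⅔ (g = -⅙*(-4) = ⅔ ≈ 0.66667)
O(o) = ⅔ (O(o) = 1*(⅔) = ⅔)
I(f) = (⅔ + f)/(21 + f) (I(f) = (f + ⅔)/(f + 21) = (⅔ + f)/(21 + f))
√(I(-139) + 48098) = √((⅔ - 139)/(21 - 139) + 48098) = √(-415/3/(-118) + 48098) = √(-1/118*(-415/3) + 48098) = √(415/354 + 48098) = √(17027107/354) = √6027595878/354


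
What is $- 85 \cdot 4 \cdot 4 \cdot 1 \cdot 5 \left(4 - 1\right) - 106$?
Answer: $-20506$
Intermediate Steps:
$- 85 \cdot 4 \cdot 4 \cdot 1 \cdot 5 \left(4 - 1\right) - 106 = - 85 \cdot 4 \cdot 4 \cdot 5 \cdot 3 - 106 = - 85 \cdot 16 \cdot 15 - 106 = \left(-85\right) 240 - 106 = -20400 - 106 = -20506$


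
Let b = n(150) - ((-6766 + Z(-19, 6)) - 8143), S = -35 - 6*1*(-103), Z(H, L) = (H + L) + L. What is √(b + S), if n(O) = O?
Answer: √15649 ≈ 125.10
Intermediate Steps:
Z(H, L) = H + 2*L
S = 583 (S = -35 - 6*(-103) = -35 + 618 = 583)
b = 15066 (b = 150 - ((-6766 + (-19 + 2*6)) - 8143) = 150 - ((-6766 + (-19 + 12)) - 8143) = 150 - ((-6766 - 7) - 8143) = 150 - (-6773 - 8143) = 150 - 1*(-14916) = 150 + 14916 = 15066)
√(b + S) = √(15066 + 583) = √15649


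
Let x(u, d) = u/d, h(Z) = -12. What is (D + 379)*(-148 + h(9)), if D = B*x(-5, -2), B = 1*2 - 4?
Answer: -59840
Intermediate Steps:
B = -2 (B = 2 - 4 = -2)
D = -5 (D = -(-10)/(-2) = -(-10)*(-1)/2 = -2*5/2 = -5)
(D + 379)*(-148 + h(9)) = (-5 + 379)*(-148 - 12) = 374*(-160) = -59840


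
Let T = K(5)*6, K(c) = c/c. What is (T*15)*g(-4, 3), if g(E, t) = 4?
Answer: 360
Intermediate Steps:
K(c) = 1
T = 6 (T = 1*6 = 6)
(T*15)*g(-4, 3) = (6*15)*4 = 90*4 = 360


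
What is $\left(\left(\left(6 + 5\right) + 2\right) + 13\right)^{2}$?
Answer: $676$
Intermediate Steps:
$\left(\left(\left(6 + 5\right) + 2\right) + 13\right)^{2} = \left(\left(11 + 2\right) + 13\right)^{2} = \left(13 + 13\right)^{2} = 26^{2} = 676$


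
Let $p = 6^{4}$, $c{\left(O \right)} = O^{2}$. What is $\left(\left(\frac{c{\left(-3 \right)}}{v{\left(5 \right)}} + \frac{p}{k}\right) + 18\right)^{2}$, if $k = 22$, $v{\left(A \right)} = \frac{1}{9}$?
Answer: $\frac{3017169}{121} \approx 24935.0$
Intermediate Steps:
$v{\left(A \right)} = \frac{1}{9}$
$p = 1296$
$\left(\left(\frac{c{\left(-3 \right)}}{v{\left(5 \right)}} + \frac{p}{k}\right) + 18\right)^{2} = \left(\left(\left(-3\right)^{2} \frac{1}{\frac{1}{9}} + \frac{1296}{22}\right) + 18\right)^{2} = \left(\left(9 \cdot 9 + 1296 \cdot \frac{1}{22}\right) + 18\right)^{2} = \left(\left(81 + \frac{648}{11}\right) + 18\right)^{2} = \left(\frac{1539}{11} + 18\right)^{2} = \left(\frac{1737}{11}\right)^{2} = \frac{3017169}{121}$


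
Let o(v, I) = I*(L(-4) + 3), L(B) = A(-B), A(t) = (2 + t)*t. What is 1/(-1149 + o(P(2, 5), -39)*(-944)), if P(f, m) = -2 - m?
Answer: 1/992883 ≈ 1.0072e-6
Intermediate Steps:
A(t) = t*(2 + t)
L(B) = -B*(2 - B) (L(B) = (-B)*(2 - B) = -B*(2 - B))
o(v, I) = 27*I (o(v, I) = I*(-4*(-2 - 4) + 3) = I*(-4*(-6) + 3) = I*(24 + 3) = I*27 = 27*I)
1/(-1149 + o(P(2, 5), -39)*(-944)) = 1/(-1149 + (27*(-39))*(-944)) = 1/(-1149 - 1053*(-944)) = 1/(-1149 + 994032) = 1/992883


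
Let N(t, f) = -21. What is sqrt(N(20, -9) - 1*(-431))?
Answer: sqrt(410) ≈ 20.248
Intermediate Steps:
sqrt(N(20, -9) - 1*(-431)) = sqrt(-21 - 1*(-431)) = sqrt(-21 + 431) = sqrt(410)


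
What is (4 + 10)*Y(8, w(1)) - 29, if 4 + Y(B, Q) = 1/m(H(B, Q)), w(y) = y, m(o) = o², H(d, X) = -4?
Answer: -673/8 ≈ -84.125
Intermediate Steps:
Y(B, Q) = -63/16 (Y(B, Q) = -4 + 1/((-4)²) = -4 + 1/16 = -63/16)
(4 + 10)*Y(8, w(1)) - 29 = (4 + 10)*(-63/16) - 29 = 14*(-63/16) - 29 = -441/8 - 29 = -673/8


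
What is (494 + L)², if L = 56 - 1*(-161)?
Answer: 505521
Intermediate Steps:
L = 217 (L = 56 + 161 = 217)
(494 + L)² = (494 + 217)² = 711² = 505521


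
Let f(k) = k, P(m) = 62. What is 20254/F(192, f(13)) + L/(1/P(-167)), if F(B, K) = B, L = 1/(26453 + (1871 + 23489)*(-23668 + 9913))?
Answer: 3532301108117/33484833312 ≈ 105.49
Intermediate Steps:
L = -1/348800347 (L = 1/(26453 + 25360*(-13755)) = 1/(26453 - 348826800) = 1/(-348800347) = -1/348800347 ≈ -2.8670e-9)
20254/F(192, f(13)) + L/(1/P(-167)) = 20254/192 - 1/(348800347*(1/62)) = 20254*(1/192) - 1/(348800347*1/62) = 10127/96 - 1/348800347*62 = 10127/96 - 62/348800347 = 3532301108117/33484833312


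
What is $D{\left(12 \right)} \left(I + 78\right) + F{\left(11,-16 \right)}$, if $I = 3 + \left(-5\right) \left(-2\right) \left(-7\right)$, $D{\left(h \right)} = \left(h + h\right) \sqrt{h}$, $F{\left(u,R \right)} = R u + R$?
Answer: $-192 + 528 \sqrt{3} \approx 722.52$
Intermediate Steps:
$F{\left(u,R \right)} = R + R u$
$D{\left(h \right)} = 2 h^{\frac{3}{2}}$ ($D{\left(h \right)} = 2 h \sqrt{h} = 2 h^{\frac{3}{2}}$)
$I = -67$ ($I = 3 + 10 \left(-7\right) = 3 - 70 = -67$)
$D{\left(12 \right)} \left(I + 78\right) + F{\left(11,-16 \right)} = 2 \cdot 12^{\frac{3}{2}} \left(-67 + 78\right) - 16 \left(1 + 11\right) = 2 \cdot 24 \sqrt{3} \cdot 11 - 192 = 48 \sqrt{3} \cdot 11 - 192 = 528 \sqrt{3} - 192 = -192 + 528 \sqrt{3}$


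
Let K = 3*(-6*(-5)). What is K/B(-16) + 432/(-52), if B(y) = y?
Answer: -1449/104 ≈ -13.933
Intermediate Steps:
K = 90 (K = 3*30 = 90)
K/B(-16) + 432/(-52) = 90/(-16) + 432/(-52) = 90*(-1/16) + 432*(-1/52) = -45/8 - 108/13 = -1449/104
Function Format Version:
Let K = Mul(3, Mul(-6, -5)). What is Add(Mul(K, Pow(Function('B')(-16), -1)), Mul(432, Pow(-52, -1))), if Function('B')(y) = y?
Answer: Rational(-1449, 104) ≈ -13.933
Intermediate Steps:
K = 90 (K = Mul(3, 30) = 90)
Add(Mul(K, Pow(Function('B')(-16), -1)), Mul(432, Pow(-52, -1))) = Add(Mul(90, Pow(-16, -1)), Mul(432, Pow(-52, -1))) = Add(Mul(90, Rational(-1, 16)), Mul(432, Rational(-1, 52))) = Add(Rational(-45, 8), Rational(-108, 13)) = Rational(-1449, 104)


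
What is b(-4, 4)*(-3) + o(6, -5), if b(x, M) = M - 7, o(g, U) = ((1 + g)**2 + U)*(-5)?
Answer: -211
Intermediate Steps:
o(g, U) = -5*U - 5*(1 + g)**2 (o(g, U) = (U + (1 + g)**2)*(-5) = -5*U - 5*(1 + g)**2)
b(x, M) = -7 + M
b(-4, 4)*(-3) + o(6, -5) = (-7 + 4)*(-3) + (-5*(-5) - 5*(1 + 6)**2) = -3*(-3) + (25 - 5*7**2) = 9 + (25 - 5*49) = 9 + (25 - 245) = 9 - 220 = -211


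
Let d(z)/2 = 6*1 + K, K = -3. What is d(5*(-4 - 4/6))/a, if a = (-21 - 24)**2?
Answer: 2/675 ≈ 0.0029630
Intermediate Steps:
d(z) = 6 (d(z) = 2*(6*1 - 3) = 2*(6 - 3) = 2*3 = 6)
a = 2025 (a = (-45)**2 = 2025)
d(5*(-4 - 4/6))/a = 6/2025 = 6*(1/2025) = 2/675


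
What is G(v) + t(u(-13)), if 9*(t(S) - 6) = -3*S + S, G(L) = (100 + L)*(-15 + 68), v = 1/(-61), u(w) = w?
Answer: 2914103/549 ≈ 5308.0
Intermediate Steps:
v = -1/61 ≈ -0.016393
G(L) = 5300 + 53*L (G(L) = (100 + L)*53 = 5300 + 53*L)
t(S) = 6 - 2*S/9 (t(S) = 6 + (-3*S + S)/9 = 6 + (-2*S)/9 = 6 - 2*S/9)
G(v) + t(u(-13)) = (5300 + 53*(-1/61)) + (6 - 2/9*(-13)) = (5300 - 53/61) + (6 + 26/9) = 323247/61 + 80/9 = 2914103/549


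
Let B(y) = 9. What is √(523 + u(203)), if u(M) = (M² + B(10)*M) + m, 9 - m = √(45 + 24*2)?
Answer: √(43568 - √93) ≈ 208.71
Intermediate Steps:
m = 9 - √93 (m = 9 - √(45 + 24*2) = 9 - √(45 + 48) = 9 - √93 ≈ -0.64365)
u(M) = 9 + M² - √93 + 9*M (u(M) = (M² + 9*M) + (9 - √93) = 9 + M² - √93 + 9*M)
√(523 + u(203)) = √(523 + (9 + 203² - √93 + 9*203)) = √(523 + (9 + 41209 - √93 + 1827)) = √(523 + (43045 - √93)) = √(43568 - √93)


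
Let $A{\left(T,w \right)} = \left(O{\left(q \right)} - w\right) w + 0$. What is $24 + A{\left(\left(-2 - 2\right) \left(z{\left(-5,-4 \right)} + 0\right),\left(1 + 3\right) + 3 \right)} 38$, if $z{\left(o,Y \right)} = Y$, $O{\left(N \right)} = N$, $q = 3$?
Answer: $-1040$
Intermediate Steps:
$A{\left(T,w \right)} = w \left(3 - w\right)$ ($A{\left(T,w \right)} = \left(3 - w\right) w + 0 = w \left(3 - w\right) + 0 = w \left(3 - w\right)$)
$24 + A{\left(\left(-2 - 2\right) \left(z{\left(-5,-4 \right)} + 0\right),\left(1 + 3\right) + 3 \right)} 38 = 24 + \left(\left(1 + 3\right) + 3\right) \left(3 - \left(\left(1 + 3\right) + 3\right)\right) 38 = 24 + \left(4 + 3\right) \left(3 - \left(4 + 3\right)\right) 38 = 24 + 7 \left(3 - 7\right) 38 = 24 + 7 \left(-4\right) 38 = 24 - 1064 = -1040$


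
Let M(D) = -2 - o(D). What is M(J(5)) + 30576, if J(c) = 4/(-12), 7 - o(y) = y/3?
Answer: 275102/9 ≈ 30567.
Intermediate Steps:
o(y) = 7 - y/3
J(c) = -1/3 (J(c) = 4*(-1/12) = -1/3)
M(D) = -9 + D/3 (M(D) = -2 - (7 - D/3) = -2 + (-7 + D/3) = -9 + D/3)
M(J(5)) + 30576 = (-9 + (1/3)*(-1/3)) + 30576 = (-9 - 1/9) + 30576 = -82/9 + 30576 = 275102/9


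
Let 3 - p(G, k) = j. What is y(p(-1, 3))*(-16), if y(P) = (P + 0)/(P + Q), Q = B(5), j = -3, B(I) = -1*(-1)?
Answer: -96/7 ≈ -13.714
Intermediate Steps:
B(I) = 1
Q = 1
p(G, k) = 6 (p(G, k) = 3 - 1*(-3) = 3 + 3 = 6)
y(P) = P/(1 + P) (y(P) = (P + 0)/(P + 1) = P/(1 + P))
y(p(-1, 3))*(-16) = (6/(1 + 6))*(-16) = (6/7)*(-16) = -96/7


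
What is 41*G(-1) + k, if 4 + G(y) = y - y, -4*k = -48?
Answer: -152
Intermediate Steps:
k = 12 (k = -1/4*(-48) = 12)
G(y) = -4 (G(y) = -4 + (y - y) = -4 + 0 = -4)
41*G(-1) + k = 41*(-4) + 12 = -164 + 12 = -152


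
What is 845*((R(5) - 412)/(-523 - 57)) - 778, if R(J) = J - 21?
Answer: -4479/29 ≈ -154.45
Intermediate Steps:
R(J) = -21 + J
845*((R(5) - 412)/(-523 - 57)) - 778 = 845*(((-21 + 5) - 412)/(-523 - 57)) - 778 = 845*((-16 - 412)/(-580)) - 778 = 845*(-428*(-1/580)) - 778 = 845*(107/145) - 778 = 18083/29 - 778 = -4479/29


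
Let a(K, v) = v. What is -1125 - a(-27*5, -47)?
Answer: -1078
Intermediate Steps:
-1125 - a(-27*5, -47) = -1125 - 1*(-47) = -1125 + 47 = -1078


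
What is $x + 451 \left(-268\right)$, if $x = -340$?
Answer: $-121208$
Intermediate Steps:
$x + 451 \left(-268\right) = -340 + 451 \left(-268\right) = -340 - 120868 = -121208$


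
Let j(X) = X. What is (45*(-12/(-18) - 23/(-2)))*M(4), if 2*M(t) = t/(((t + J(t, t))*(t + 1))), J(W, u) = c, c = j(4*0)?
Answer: 219/4 ≈ 54.750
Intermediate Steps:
c = 0 (c = 4*0 = 0)
J(W, u) = 0
M(t) = 1/(2*(1 + t)) (M(t) = (t/(((t + 0)*(t + 1))))/2 = (t/((t*(1 + t))))/2 = (t*(1/(t*(1 + t))))/2 = 1/(2*(1 + t)))
(45*(-12/(-18) - 23/(-2)))*M(4) = (45*(-12/(-18) - 23/(-2)))*(1/(2*(1 + 4))) = (45*(-12*(-1/18) - 23*(-1/2)))*((1/2)/5) = (45*(2/3 + 23/2))*((1/2)*(1/5)) = (45*(73/6))*(1/10) = (1095/2)*(1/10) = 219/4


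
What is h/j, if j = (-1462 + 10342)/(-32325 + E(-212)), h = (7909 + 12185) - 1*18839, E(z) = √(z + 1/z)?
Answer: -2704525/592 + 251*I*√2382085/188256 ≈ -4568.5 + 2.0578*I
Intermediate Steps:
h = 1255 (h = 20094 - 18839 = 1255)
j = 8880/(-32325 + I*√2382085/106) (j = (-1462 + 10342)/(-32325 + √(-212 + 1/(-212))) = 8880/(-32325 + √(-212 - 1/212)) = 8880/(-32325 + √(-44945/212)) = 8880/(-32325 + I*√2382085/106) ≈ -0.27471 - 0.00012374*I)
h/j = 1255/(-12170750400/44304007489 - 3552*I*√2382085/44304007489)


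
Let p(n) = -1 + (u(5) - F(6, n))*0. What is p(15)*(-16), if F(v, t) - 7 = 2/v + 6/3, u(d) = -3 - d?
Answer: 16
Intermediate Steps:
F(v, t) = 9 + 2/v (F(v, t) = 7 + (2/v + 6/3) = 7 + (2/v + 6*(⅓)) = 7 + (2/v + 2) = 7 + (2 + 2/v) = 9 + 2/v)
p(n) = -1 (p(n) = -1 + ((-3 - 1*5) - (9 + 2/6))*0 = -1 + ((-3 - 5) - (9 + 2*(⅙)))*0 = -1 + (-8 - (9 + ⅓))*0 = -1 + (-8 - 1*28/3)*0 = -1 + (-8 - 28/3)*0 = -1 - 52/3*0 = -1 + 0 = -1)
p(15)*(-16) = -1*(-16) = 16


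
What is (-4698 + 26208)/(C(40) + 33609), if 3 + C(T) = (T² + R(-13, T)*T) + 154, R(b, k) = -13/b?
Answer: 717/1180 ≈ 0.60763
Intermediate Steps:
C(T) = 151 + T + T² (C(T) = -3 + ((T² + (-13/(-13))*T) + 154) = -3 + ((T² + (-13*(-1/13))*T) + 154) = -3 + ((T² + 1*T) + 154) = -3 + ((T² + T) + 154) = -3 + ((T + T²) + 154) = -3 + (154 + T + T²) = 151 + T + T²)
(-4698 + 26208)/(C(40) + 33609) = (-4698 + 26208)/((151 + 40 + 40²) + 33609) = 21510/((151 + 40 + 1600) + 33609) = 21510/(1791 + 33609) = 21510/35400 = 21510*(1/35400) = 717/1180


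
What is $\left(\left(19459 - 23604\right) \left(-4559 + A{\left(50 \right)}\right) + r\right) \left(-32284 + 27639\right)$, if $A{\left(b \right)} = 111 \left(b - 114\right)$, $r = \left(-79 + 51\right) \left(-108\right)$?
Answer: $-224567908555$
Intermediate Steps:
$r = 3024$ ($r = \left(-28\right) \left(-108\right) = 3024$)
$A{\left(b \right)} = -12654 + 111 b$ ($A{\left(b \right)} = 111 \left(-114 + b\right) = -12654 + 111 b$)
$\left(\left(19459 - 23604\right) \left(-4559 + A{\left(50 \right)}\right) + r\right) \left(-32284 + 27639\right) = \left(\left(19459 - 23604\right) \left(-4559 + \left(-12654 + 111 \cdot 50\right)\right) + 3024\right) \left(-32284 + 27639\right) = \left(- 4145 \left(-4559 + \left(-12654 + 5550\right)\right) + 3024\right) \left(-4645\right) = \left(- 4145 \left(-4559 - 7104\right) + 3024\right) \left(-4645\right) = \left(\left(-4145\right) \left(-11663\right) + 3024\right) \left(-4645\right) = \left(48343135 + 3024\right) \left(-4645\right) = 48346159 \left(-4645\right) = -224567908555$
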